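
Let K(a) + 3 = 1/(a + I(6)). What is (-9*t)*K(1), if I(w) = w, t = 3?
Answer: 540/7 ≈ 77.143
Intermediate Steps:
K(a) = -3 + 1/(6 + a) (K(a) = -3 + 1/(a + 6) = -3 + 1/(6 + a))
(-9*t)*K(1) = (-9*3)*((-17 - 3*1)/(6 + 1)) = -27*(-17 - 3)/7 = -27*(-20)/7 = -27*(-20/7) = 540/7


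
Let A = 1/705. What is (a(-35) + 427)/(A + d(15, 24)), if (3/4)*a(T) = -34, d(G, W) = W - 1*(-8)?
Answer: 269075/22561 ≈ 11.927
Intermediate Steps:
d(G, W) = 8 + W (d(G, W) = W + 8 = 8 + W)
A = 1/705 ≈ 0.0014184
a(T) = -136/3 (a(T) = (4/3)*(-34) = -136/3)
(a(-35) + 427)/(A + d(15, 24)) = (-136/3 + 427)/(1/705 + (8 + 24)) = 1145/(3*(1/705 + 32)) = 1145/(3*(22561/705)) = (1145/3)*(705/22561) = 269075/22561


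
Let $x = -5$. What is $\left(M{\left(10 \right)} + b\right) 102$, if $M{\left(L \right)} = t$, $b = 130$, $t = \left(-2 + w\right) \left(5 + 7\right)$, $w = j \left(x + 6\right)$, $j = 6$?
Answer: $18156$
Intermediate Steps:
$w = 6$ ($w = 6 \left(-5 + 6\right) = 6 \cdot 1 = 6$)
$t = 48$ ($t = \left(-2 + 6\right) \left(5 + 7\right) = 4 \cdot 12 = 48$)
$M{\left(L \right)} = 48$
$\left(M{\left(10 \right)} + b\right) 102 = \left(48 + 130\right) 102 = 178 \cdot 102 = 18156$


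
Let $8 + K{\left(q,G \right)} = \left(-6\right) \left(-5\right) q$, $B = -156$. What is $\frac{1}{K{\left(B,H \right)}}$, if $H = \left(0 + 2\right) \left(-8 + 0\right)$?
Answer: $- \frac{1}{4688} \approx -0.00021331$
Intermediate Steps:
$H = -16$ ($H = 2 \left(-8\right) = -16$)
$K{\left(q,G \right)} = -8 + 30 q$ ($K{\left(q,G \right)} = -8 + \left(-6\right) \left(-5\right) q = -8 + 30 q$)
$\frac{1}{K{\left(B,H \right)}} = \frac{1}{-8 + 30 \left(-156\right)} = \frac{1}{-8 - 4680} = \frac{1}{-4688} = - \frac{1}{4688}$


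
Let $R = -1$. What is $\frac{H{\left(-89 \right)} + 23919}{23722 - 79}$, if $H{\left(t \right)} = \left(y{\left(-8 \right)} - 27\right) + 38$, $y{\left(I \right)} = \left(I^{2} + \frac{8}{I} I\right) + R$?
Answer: $\frac{24001}{23643} \approx 1.0151$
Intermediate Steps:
$y{\left(I \right)} = 7 + I^{2}$ ($y{\left(I \right)} = \left(I^{2} + \frac{8}{I} I\right) - 1 = \left(I^{2} + 8\right) - 1 = \left(8 + I^{2}\right) - 1 = 7 + I^{2}$)
$H{\left(t \right)} = 82$ ($H{\left(t \right)} = \left(\left(7 + \left(-8\right)^{2}\right) - 27\right) + 38 = \left(\left(7 + 64\right) - 27\right) + 38 = \left(71 - 27\right) + 38 = 44 + 38 = 82$)
$\frac{H{\left(-89 \right)} + 23919}{23722 - 79} = \frac{82 + 23919}{23722 - 79} = \frac{24001}{23643}$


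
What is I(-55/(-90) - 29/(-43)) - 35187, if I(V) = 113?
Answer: -35074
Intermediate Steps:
I(-55/(-90) - 29/(-43)) - 35187 = 113 - 35187 = -35074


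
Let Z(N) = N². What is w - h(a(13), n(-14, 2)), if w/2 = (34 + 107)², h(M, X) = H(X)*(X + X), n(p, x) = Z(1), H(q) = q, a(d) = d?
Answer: 39760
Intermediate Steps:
n(p, x) = 1 (n(p, x) = 1² = 1)
h(M, X) = 2*X² (h(M, X) = X*(X + X) = X*(2*X) = 2*X²)
w = 39762 (w = 2*(34 + 107)² = 2*141² = 2*19881 = 39762)
w - h(a(13), n(-14, 2)) = 39762 - 2*1² = 39762 - 2 = 39760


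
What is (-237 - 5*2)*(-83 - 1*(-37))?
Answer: 11362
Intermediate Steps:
(-237 - 5*2)*(-83 - 1*(-37)) = (-237 - 10)*(-83 + 37) = -247*(-46) = 11362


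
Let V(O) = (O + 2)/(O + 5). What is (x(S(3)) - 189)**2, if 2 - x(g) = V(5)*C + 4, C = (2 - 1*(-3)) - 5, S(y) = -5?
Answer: 36481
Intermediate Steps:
C = 0 (C = (2 + 3) - 5 = 5 - 5 = 0)
V(O) = (2 + O)/(5 + O)
x(g) = -2 (x(g) = 2 - (((2 + 5)/(5 + 5))*0 + 4) = 2 - ((7/10)*0 + 4) = 2 - (0 + 4) = 2 - 1*4 = 2 - 4 = -2)
(x(S(3)) - 189)**2 = (-2 - 189)**2 = (-191)**2 = 36481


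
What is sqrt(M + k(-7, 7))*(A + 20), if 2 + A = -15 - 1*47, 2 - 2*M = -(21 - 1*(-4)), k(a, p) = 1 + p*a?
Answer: -22*I*sqrt(138) ≈ -258.44*I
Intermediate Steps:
k(a, p) = 1 + a*p
M = 27/2 (M = 1 - (-1)*(21 - 1*(-4))/2 = 1 - (-1)*(21 + 4)/2 = 1 - (-1)*25/2 = 1 - 1/2*(-25) = 1 + 25/2 = 27/2 ≈ 13.500)
A = -64 (A = -2 + (-15 - 1*47) = -2 + (-15 - 47) = -2 - 62 = -64)
sqrt(M + k(-7, 7))*(A + 20) = sqrt(27/2 + (1 - 7*7))*(-64 + 20) = sqrt(27/2 + (1 - 49))*(-44) = sqrt(27/2 - 48)*(-44) = sqrt(-69/2)*(-44) = (I*sqrt(138)/2)*(-44) = -22*I*sqrt(138)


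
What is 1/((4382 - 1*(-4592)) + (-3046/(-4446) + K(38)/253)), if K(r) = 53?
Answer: 562419/5047651244 ≈ 0.00011142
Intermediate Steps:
1/((4382 - 1*(-4592)) + (-3046/(-4446) + K(38)/253)) = 1/((4382 - 1*(-4592)) + (-3046/(-4446) + 53/253)) = 1/((4382 + 4592) + (-3046*(-1/4446) + 53*(1/253))) = 1/(8974 + (1523/2223 + 53/253)) = 1/(8974 + 503138/562419) = 1/(5047651244/562419) = 562419/5047651244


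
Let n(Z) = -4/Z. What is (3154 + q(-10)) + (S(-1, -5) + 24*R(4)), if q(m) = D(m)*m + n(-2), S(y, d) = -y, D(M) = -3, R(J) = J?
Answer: 3283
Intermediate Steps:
q(m) = 2 - 3*m (q(m) = -3*m - 4/(-2) = -3*m - 4*(-½) = -3*m + 2 = 2 - 3*m)
(3154 + q(-10)) + (S(-1, -5) + 24*R(4)) = (3154 + (2 - 3*(-10))) + (-1*(-1) + 24*4) = (3154 + (2 + 30)) + (1 + 96) = (3154 + 32) + 97 = 3186 + 97 = 3283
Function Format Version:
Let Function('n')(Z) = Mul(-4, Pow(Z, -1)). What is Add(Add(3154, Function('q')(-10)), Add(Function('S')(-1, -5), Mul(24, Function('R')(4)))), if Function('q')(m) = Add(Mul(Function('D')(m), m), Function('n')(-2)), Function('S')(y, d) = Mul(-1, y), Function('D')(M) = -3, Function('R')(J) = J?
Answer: 3283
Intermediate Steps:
Function('q')(m) = Add(2, Mul(-3, m)) (Function('q')(m) = Add(Mul(-3, m), Mul(-4, Pow(-2, -1))) = Add(Mul(-3, m), Mul(-4, Rational(-1, 2))) = Add(Mul(-3, m), 2) = Add(2, Mul(-3, m)))
Add(Add(3154, Function('q')(-10)), Add(Function('S')(-1, -5), Mul(24, Function('R')(4)))) = Add(Add(3154, Add(2, Mul(-3, -10))), Add(Mul(-1, -1), Mul(24, 4))) = Add(Add(3154, Add(2, 30)), Add(1, 96)) = Add(Add(3154, 32), 97) = Add(3186, 97) = 3283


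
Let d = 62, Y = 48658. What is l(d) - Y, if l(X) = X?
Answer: -48596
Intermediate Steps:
l(d) - Y = 62 - 1*48658 = 62 - 48658 = -48596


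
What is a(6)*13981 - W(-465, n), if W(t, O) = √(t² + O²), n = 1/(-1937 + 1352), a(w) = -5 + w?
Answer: 13981 - √73997600626/585 ≈ 13516.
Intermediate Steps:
n = -1/585 (n = 1/(-585) = -1/585 ≈ -0.0017094)
W(t, O) = √(O² + t²)
a(6)*13981 - W(-465, n) = (-5 + 6)*13981 - √((-1/585)² + (-465)²) = 1*13981 - √(1/342225 + 216225) = 13981 - √(73997600626/342225) = 13981 - √73997600626/585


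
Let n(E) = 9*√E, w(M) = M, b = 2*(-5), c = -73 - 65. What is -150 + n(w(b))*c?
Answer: -150 - 1242*I*√10 ≈ -150.0 - 3927.6*I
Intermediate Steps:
c = -138
b = -10
-150 + n(w(b))*c = -150 + (9*√(-10))*(-138) = -150 + (9*(I*√10))*(-138) = -150 + (9*I*√10)*(-138) = -150 - 1242*I*√10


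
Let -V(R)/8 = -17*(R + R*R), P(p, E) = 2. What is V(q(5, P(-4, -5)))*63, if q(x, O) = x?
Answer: 257040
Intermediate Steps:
V(R) = 136*R + 136*R² (V(R) = -(-136)*(R + R*R) = -(-136)*(R + R²) = -8*(-17*R - 17*R²) = 136*R + 136*R²)
V(q(5, P(-4, -5)))*63 = (136*5*(1 + 5))*63 = (136*5*6)*63 = 4080*63 = 257040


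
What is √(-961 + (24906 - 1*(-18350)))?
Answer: √42295 ≈ 205.66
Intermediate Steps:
√(-961 + (24906 - 1*(-18350))) = √(-961 + (24906 + 18350)) = √(-961 + 43256) = √42295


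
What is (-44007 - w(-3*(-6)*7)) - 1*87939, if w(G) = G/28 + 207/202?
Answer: -13327104/101 ≈ -1.3195e+5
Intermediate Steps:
w(G) = 207/202 + G/28 (w(G) = G*(1/28) + 207*(1/202) = G/28 + 207/202 = 207/202 + G/28)
(-44007 - w(-3*(-6)*7)) - 1*87939 = (-44007 - (207/202 + (-3*(-6)*7)/28)) - 1*87939 = (-44007 - (207/202 + (18*7)/28)) - 87939 = (-44007 - (207/202 + (1/28)*126)) - 87939 = (-44007 - (207/202 + 9/2)) - 87939 = (-44007 - 1*558/101) - 87939 = (-44007 - 558/101) - 87939 = -4445265/101 - 87939 = -13327104/101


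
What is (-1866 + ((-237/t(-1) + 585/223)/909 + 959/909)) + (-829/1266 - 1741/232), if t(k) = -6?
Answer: -18586189543421/9922913064 ≈ -1873.1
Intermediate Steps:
(-1866 + ((-237/t(-1) + 585/223)/909 + 959/909)) + (-829/1266 - 1741/232) = (-1866 + ((-237/(-6) + 585/223)/909 + 959/909)) + (-829/1266 - 1741/232) = (-1866 + ((-237*(-⅙) + 585*(1/223))*(1/909) + 959*(1/909))) + (-829*1/1266 - 1741*1/232) = (-1866 + ((79/2 + 585/223)*(1/909) + 959/909)) + (-829/1266 - 1741/232) = (-1866 + ((18787/446)*(1/909) + 959/909)) - 1198217/146856 = (-1866 + (18787/405414 + 959/909)) - 1198217/146856 = (-1866 + 446501/405414) - 1198217/146856 = -756056023/405414 - 1198217/146856 = -18586189543421/9922913064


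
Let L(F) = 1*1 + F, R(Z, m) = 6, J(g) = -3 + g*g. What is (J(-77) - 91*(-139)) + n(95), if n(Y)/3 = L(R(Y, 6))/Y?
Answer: 1764646/95 ≈ 18575.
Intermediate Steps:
J(g) = -3 + g**2
L(F) = 1 + F
n(Y) = 21/Y (n(Y) = 3*((1 + 6)/Y) = 3*(7/Y) = 21/Y)
(J(-77) - 91*(-139)) + n(95) = ((-3 + (-77)**2) - 91*(-139)) + 21/95 = ((-3 + 5929) + 12649) + 21*(1/95) = (5926 + 12649) + 21/95 = 18575 + 21/95 = 1764646/95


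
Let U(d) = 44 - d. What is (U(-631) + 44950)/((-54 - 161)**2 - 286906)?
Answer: -625/3297 ≈ -0.18957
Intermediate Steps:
(U(-631) + 44950)/((-54 - 161)**2 - 286906) = ((44 - 1*(-631)) + 44950)/((-54 - 161)**2 - 286906) = ((44 + 631) + 44950)/((-215)**2 - 286906) = (675 + 44950)/(46225 - 286906) = 45625/(-240681) = 45625*(-1/240681) = -625/3297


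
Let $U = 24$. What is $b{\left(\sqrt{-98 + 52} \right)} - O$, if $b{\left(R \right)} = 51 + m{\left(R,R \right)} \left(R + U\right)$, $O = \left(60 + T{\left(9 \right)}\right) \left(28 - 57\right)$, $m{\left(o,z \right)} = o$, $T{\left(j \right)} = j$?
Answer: $2006 + 24 i \sqrt{46} \approx 2006.0 + 162.78 i$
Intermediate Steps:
$O = -2001$ ($O = \left(60 + 9\right) \left(28 - 57\right) = 69 \left(28 - 57\right) = 69 \left(-29\right) = -2001$)
$b{\left(R \right)} = 51 + R \left(24 + R\right)$ ($b{\left(R \right)} = 51 + R \left(R + 24\right) = 51 + R \left(24 + R\right)$)
$b{\left(\sqrt{-98 + 52} \right)} - O = \left(51 + \left(\sqrt{-98 + 52}\right)^{2} + 24 \sqrt{-98 + 52}\right) - -2001 = \left(51 + \left(\sqrt{-46}\right)^{2} + 24 \sqrt{-46}\right) + 2001 = \left(51 + \left(i \sqrt{46}\right)^{2} + 24 i \sqrt{46}\right) + 2001 = \left(51 - 46 + 24 i \sqrt{46}\right) + 2001 = \left(5 + 24 i \sqrt{46}\right) + 2001 = 2006 + 24 i \sqrt{46}$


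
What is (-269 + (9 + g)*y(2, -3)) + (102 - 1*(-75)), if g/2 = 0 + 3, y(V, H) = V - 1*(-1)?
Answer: -47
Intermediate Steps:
y(V, H) = 1 + V (y(V, H) = V + 1 = 1 + V)
g = 6 (g = 2*(0 + 3) = 2*3 = 6)
(-269 + (9 + g)*y(2, -3)) + (102 - 1*(-75)) = (-269 + (9 + 6)*(1 + 2)) + (102 - 1*(-75)) = (-269 + 15*3) + (102 + 75) = (-269 + 45) + 177 = -224 + 177 = -47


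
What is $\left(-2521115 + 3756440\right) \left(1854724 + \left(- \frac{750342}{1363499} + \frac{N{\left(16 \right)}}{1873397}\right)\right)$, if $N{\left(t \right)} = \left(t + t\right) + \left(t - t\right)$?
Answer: $\frac{5852548719485029507258950}{2554374936103} \approx 2.2912 \cdot 10^{12}$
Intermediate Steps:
$N{\left(t \right)} = 2 t$ ($N{\left(t \right)} = 2 t + 0 = 2 t$)
$\left(-2521115 + 3756440\right) \left(1854724 + \left(- \frac{750342}{1363499} + \frac{N{\left(16 \right)}}{1873397}\right)\right) = \left(-2521115 + 3756440\right) \left(1854724 - \left(\frac{750342}{1363499} - \frac{2 \cdot 16}{1873397}\right)\right) = 1235325 \left(1854724 + \left(\left(-750342\right) \frac{1}{1363499} + 32 \cdot \frac{1}{1873397}\right)\right) = 1235325 \left(1854724 + \left(- \frac{750342}{1363499} + \frac{32}{1873397}\right)\right) = 1235325 \left(1854724 - \frac{1405644819806}{2554374936103}\right) = 1235325 \cdot \frac{4737659093343880766}{2554374936103} = \frac{5852548719485029507258950}{2554374936103}$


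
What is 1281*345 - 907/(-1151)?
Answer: 508679602/1151 ≈ 4.4195e+5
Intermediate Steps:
1281*345 - 907/(-1151) = 441945 - 907*(-1/1151) = 441945 + 907/1151 = 508679602/1151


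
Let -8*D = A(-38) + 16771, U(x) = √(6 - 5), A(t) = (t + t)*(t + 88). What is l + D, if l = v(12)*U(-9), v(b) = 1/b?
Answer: -38911/24 ≈ -1621.3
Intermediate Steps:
A(t) = 2*t*(88 + t) (A(t) = (2*t)*(88 + t) = 2*t*(88 + t))
U(x) = 1 (U(x) = √1 = 1)
D = -12971/8 (D = -(2*(-38)*(88 - 38) + 16771)/8 = -(2*(-38)*50 + 16771)/8 = -(-3800 + 16771)/8 = -⅛*12971 = -12971/8 ≈ -1621.4)
l = 1/12 ≈ 0.083333
l + D = 1/12 - 12971/8 = -38911/24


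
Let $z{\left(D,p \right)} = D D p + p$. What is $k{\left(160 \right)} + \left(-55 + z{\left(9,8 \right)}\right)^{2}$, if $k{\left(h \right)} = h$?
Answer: $361361$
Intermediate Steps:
$z{\left(D,p \right)} = p + p D^{2}$ ($z{\left(D,p \right)} = D^{2} p + p = p D^{2} + p = p + p D^{2}$)
$k{\left(160 \right)} + \left(-55 + z{\left(9,8 \right)}\right)^{2} = 160 + \left(-55 + 8 \left(1 + 9^{2}\right)\right)^{2} = 160 + \left(-55 + 8 \left(1 + 81\right)\right)^{2} = 160 + \left(-55 + 8 \cdot 82\right)^{2} = 160 + \left(-55 + 656\right)^{2} = 160 + 601^{2} = 160 + 361201 = 361361$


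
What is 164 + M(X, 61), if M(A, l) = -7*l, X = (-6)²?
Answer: -263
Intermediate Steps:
X = 36
164 + M(X, 61) = 164 - 7*61 = 164 - 427 = -263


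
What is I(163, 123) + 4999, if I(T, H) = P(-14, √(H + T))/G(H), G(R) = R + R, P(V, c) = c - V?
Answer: 614884/123 + √286/246 ≈ 4999.1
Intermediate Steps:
G(R) = 2*R
I(T, H) = (14 + √(H + T))/(2*H) (I(T, H) = (√(H + T) - 1*(-14))/((2*H)) = (√(H + T) + 14)*(1/(2*H)) = (14 + √(H + T))*(1/(2*H)) = (14 + √(H + T))/(2*H))
I(163, 123) + 4999 = (½)*(14 + √(123 + 163))/123 + 4999 = (½)*(1/123)*(14 + √286) + 4999 = (7/123 + √286/246) + 4999 = 614884/123 + √286/246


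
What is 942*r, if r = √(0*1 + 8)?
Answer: 1884*√2 ≈ 2664.4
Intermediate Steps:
r = 2*√2 (r = √(0 + 8) = √8 = 2*√2 ≈ 2.8284)
942*r = 942*(2*√2) = 1884*√2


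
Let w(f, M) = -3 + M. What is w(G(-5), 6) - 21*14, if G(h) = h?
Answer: -291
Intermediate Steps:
w(G(-5), 6) - 21*14 = (-3 + 6) - 21*14 = 3 - 294 = -291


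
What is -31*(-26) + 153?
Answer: 959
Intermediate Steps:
-31*(-26) + 153 = 806 + 153 = 959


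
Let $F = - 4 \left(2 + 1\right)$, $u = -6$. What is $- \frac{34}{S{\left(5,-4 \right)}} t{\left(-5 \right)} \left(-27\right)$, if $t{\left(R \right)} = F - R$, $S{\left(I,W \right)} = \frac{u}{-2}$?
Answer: $-2142$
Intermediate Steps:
$F = -12$ ($F = \left(-4\right) 3 = -12$)
$S{\left(I,W \right)} = 3$ ($S{\left(I,W \right)} = - \frac{6}{-2} = \left(-6\right) \left(- \frac{1}{2}\right) = 3$)
$t{\left(R \right)} = -12 - R$
$- \frac{34}{S{\left(5,-4 \right)}} t{\left(-5 \right)} \left(-27\right) = - \frac{34}{3} \left(-12 - -5\right) \left(-27\right) = \left(-34\right) \frac{1}{3} \left(-12 + 5\right) \left(-27\right) = \left(- \frac{34}{3}\right) \left(-7\right) \left(-27\right) = \frac{238}{3} \left(-27\right) = -2142$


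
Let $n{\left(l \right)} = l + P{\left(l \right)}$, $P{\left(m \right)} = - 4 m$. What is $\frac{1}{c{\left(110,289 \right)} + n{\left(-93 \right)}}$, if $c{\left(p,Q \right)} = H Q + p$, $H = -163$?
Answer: $- \frac{1}{46718} \approx -2.1405 \cdot 10^{-5}$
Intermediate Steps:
$c{\left(p,Q \right)} = p - 163 Q$ ($c{\left(p,Q \right)} = - 163 Q + p = p - 163 Q$)
$n{\left(l \right)} = - 3 l$ ($n{\left(l \right)} = l - 4 l = - 3 l$)
$\frac{1}{c{\left(110,289 \right)} + n{\left(-93 \right)}} = \frac{1}{\left(110 - 47107\right) - -279} = \frac{1}{\left(110 - 47107\right) + 279} = \frac{1}{-46997 + 279} = \frac{1}{-46718} = - \frac{1}{46718}$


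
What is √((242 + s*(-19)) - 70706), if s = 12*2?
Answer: 6*I*√1970 ≈ 266.31*I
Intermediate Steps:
s = 24
√((242 + s*(-19)) - 70706) = √((242 + 24*(-19)) - 70706) = √((242 - 456) - 70706) = √(-214 - 70706) = √(-70920) = 6*I*√1970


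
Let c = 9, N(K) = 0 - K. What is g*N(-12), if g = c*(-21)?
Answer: -2268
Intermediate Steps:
N(K) = -K
g = -189 (g = 9*(-21) = -189)
g*N(-12) = -(-189)*(-12) = -189*12 = -2268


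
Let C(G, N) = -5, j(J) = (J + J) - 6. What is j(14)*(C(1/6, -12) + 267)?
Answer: 5764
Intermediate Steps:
j(J) = -6 + 2*J (j(J) = 2*J - 6 = -6 + 2*J)
j(14)*(C(1/6, -12) + 267) = (-6 + 2*14)*(-5 + 267) = (-6 + 28)*262 = 22*262 = 5764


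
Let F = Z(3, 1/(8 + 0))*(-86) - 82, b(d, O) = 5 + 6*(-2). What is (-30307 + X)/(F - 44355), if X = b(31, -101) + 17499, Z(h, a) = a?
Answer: 51260/177791 ≈ 0.28832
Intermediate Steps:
b(d, O) = -7 (b(d, O) = 5 - 12 = -7)
X = 17492 (X = -7 + 17499 = 17492)
F = -371/4 (F = -86/(8 + 0) - 82 = -86/8 - 82 = (⅛)*(-86) - 82 = -43/4 - 82 = -371/4 ≈ -92.750)
(-30307 + X)/(F - 44355) = (-30307 + 17492)/(-371/4 - 44355) = -12815/(-177791/4) = -12815*(-4/177791) = 51260/177791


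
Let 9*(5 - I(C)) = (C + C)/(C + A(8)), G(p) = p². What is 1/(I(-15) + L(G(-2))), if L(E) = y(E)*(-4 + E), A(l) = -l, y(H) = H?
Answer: 69/335 ≈ 0.20597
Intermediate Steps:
L(E) = E*(-4 + E)
I(C) = 5 - 2*C/(9*(-8 + C)) (I(C) = 5 - (C + C)/(9*(C - 1*8)) = 5 - 2*C/(9*(C - 8)) = 5 - 2*C/(9*(-8 + C)))
1/(I(-15) + L(G(-2))) = 1/((-360 + 43*(-15))/(9*(-8 - 15)) + (-2)²*(-4 + (-2)²)) = 1/((⅑)*(-360 - 645)/(-23) + 4*(-4 + 4)) = 1/((⅑)*(-1/23)*(-1005) + 4*0) = 1/(335/69 + 0) = 1/(335/69) = 69/335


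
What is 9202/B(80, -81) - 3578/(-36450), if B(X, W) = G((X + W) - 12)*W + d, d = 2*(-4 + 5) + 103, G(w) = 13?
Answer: -27668413/2879550 ≈ -9.6086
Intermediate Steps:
d = 105 (d = 2*1 + 103 = 2 + 103 = 105)
B(X, W) = 105 + 13*W (B(X, W) = 13*W + 105 = 105 + 13*W)
9202/B(80, -81) - 3578/(-36450) = 9202/(105 + 13*(-81)) - 3578/(-36450) = 9202/(105 - 1053) - 3578*(-1/36450) = 9202/(-948) + 1789/18225 = 9202*(-1/948) + 1789/18225 = -4601/474 + 1789/18225 = -27668413/2879550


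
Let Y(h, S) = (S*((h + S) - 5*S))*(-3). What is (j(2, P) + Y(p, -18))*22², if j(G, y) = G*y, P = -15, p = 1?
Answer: 1893408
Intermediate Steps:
Y(h, S) = -3*S*(h - 4*S) (Y(h, S) = (S*((S + h) - 5*S))*(-3) = (S*(h - 4*S))*(-3) = -3*S*(h - 4*S))
(j(2, P) + Y(p, -18))*22² = (2*(-15) + 3*(-18)*(-1*1 + 4*(-18)))*22² = (-30 + 3*(-18)*(-1 - 72))*484 = (-30 + 3*(-18)*(-73))*484 = (-30 + 3942)*484 = 3912*484 = 1893408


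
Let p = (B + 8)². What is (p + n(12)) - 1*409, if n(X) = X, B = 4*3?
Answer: 3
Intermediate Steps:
B = 12
p = 400 (p = (12 + 8)² = 20² = 400)
(p + n(12)) - 1*409 = (400 + 12) - 1*409 = 412 - 409 = 3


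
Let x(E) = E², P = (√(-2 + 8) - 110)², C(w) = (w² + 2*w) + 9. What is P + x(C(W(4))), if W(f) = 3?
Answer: 12682 - 220*√6 ≈ 12143.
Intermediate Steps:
C(w) = 9 + w² + 2*w
P = (-110 + √6)² (P = (√6 - 110)² = (-110 + √6)² ≈ 11567.)
P + x(C(W(4))) = (110 - √6)² + (9 + 3² + 2*3)² = (110 - √6)² + (9 + 9 + 6)² = (110 - √6)² + 24² = (110 - √6)² + 576 = 576 + (110 - √6)²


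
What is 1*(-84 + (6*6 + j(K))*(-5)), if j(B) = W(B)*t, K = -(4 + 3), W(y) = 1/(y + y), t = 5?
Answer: -3671/14 ≈ -262.21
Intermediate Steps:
W(y) = 1/(2*y)
K = -7 (K = -1*7 = -7)
j(B) = 5/(2*B) (j(B) = (1/(2*B))*5 = 5/(2*B))
1*(-84 + (6*6 + j(K))*(-5)) = 1*(-84 + (6*6 + (5/2)/(-7))*(-5)) = 1*(-84 + (36 + (5/2)*(-⅐))*(-5)) = 1*(-84 + (36 - 5/14)*(-5)) = 1*(-84 + (499/14)*(-5)) = 1*(-84 - 2495/14) = 1*(-3671/14) = -3671/14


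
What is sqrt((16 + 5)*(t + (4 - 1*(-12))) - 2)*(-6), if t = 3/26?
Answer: -3*sqrt(227422)/13 ≈ -110.05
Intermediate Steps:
t = 3/26 (t = 3*(1/26) = 3/26 ≈ 0.11538)
sqrt((16 + 5)*(t + (4 - 1*(-12))) - 2)*(-6) = sqrt((16 + 5)*(3/26 + (4 - 1*(-12))) - 2)*(-6) = sqrt(21*(3/26 + (4 + 12)) - 2)*(-6) = sqrt(21*(3/26 + 16) - 2)*(-6) = sqrt(21*(419/26) - 2)*(-6) = sqrt(8799/26 - 2)*(-6) = sqrt(8747/26)*(-6) = (sqrt(227422)/26)*(-6) = -3*sqrt(227422)/13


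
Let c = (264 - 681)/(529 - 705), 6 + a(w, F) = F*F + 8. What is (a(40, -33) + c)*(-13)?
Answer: -2501629/176 ≈ -14214.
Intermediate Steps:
a(w, F) = 2 + F**2 (a(w, F) = -6 + (F*F + 8) = -6 + (F**2 + 8) = -6 + (8 + F**2) = 2 + F**2)
c = 417/176 (c = -417/(-176) = -417*(-1/176) = 417/176 ≈ 2.3693)
(a(40, -33) + c)*(-13) = ((2 + (-33)**2) + 417/176)*(-13) = ((2 + 1089) + 417/176)*(-13) = (1091 + 417/176)*(-13) = (192433/176)*(-13) = -2501629/176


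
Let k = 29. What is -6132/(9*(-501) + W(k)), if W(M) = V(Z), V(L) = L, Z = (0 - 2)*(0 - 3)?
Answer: 2044/1501 ≈ 1.3618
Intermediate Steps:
Z = 6 (Z = -2*(-3) = 6)
W(M) = 6
-6132/(9*(-501) + W(k)) = -6132/(9*(-501) + 6) = -6132/(-4509 + 6) = -6132/(-4503) = -6132*(-1/4503) = 2044/1501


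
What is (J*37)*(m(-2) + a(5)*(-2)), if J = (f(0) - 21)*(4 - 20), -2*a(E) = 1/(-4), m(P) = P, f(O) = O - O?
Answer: -27972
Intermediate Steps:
f(O) = 0
a(E) = ⅛ (a(E) = -½/(-4) = -½*(-¼) = ⅛)
J = 336 (J = (0 - 21)*(4 - 20) = -21*(-16) = 336)
(J*37)*(m(-2) + a(5)*(-2)) = (336*37)*(-2 + (⅛)*(-2)) = 12432*(-2 - ¼) = 12432*(-9/4) = -27972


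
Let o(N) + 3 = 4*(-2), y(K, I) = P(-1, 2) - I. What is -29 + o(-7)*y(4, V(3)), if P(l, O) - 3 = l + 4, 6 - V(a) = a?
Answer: -62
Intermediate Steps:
V(a) = 6 - a
P(l, O) = 7 + l (P(l, O) = 3 + (l + 4) = 3 + (4 + l) = 7 + l)
y(K, I) = 6 - I (y(K, I) = (7 - 1) - I = 6 - I)
o(N) = -11 (o(N) = -3 + 4*(-2) = -3 - 8 = -11)
-29 + o(-7)*y(4, V(3)) = -29 - 11*(6 - (6 - 1*3)) = -29 - 11*(6 - (6 - 3)) = -29 - 11*(6 - 1*3) = -29 - 11*(6 - 3) = -29 - 11*3 = -29 - 33 = -62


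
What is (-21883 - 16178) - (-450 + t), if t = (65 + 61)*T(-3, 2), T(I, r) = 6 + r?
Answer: -38619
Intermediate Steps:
t = 1008 (t = (65 + 61)*(6 + 2) = 126*8 = 1008)
(-21883 - 16178) - (-450 + t) = (-21883 - 16178) - (-450 + 1008) = -38061 - 1*558 = -38061 - 558 = -38619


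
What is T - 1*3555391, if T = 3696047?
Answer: 140656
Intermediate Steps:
T - 1*3555391 = 3696047 - 1*3555391 = 3696047 - 3555391 = 140656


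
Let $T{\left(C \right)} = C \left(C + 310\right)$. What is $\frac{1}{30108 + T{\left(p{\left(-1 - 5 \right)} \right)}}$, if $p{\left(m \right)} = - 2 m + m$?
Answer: $\frac{1}{32004} \approx 3.1246 \cdot 10^{-5}$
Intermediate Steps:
$p{\left(m \right)} = - m$
$T{\left(C \right)} = C \left(310 + C\right)$
$\frac{1}{30108 + T{\left(p{\left(-1 - 5 \right)} \right)}} = \frac{1}{30108 + - (-1 - 5) \left(310 - \left(-1 - 5\right)\right)} = \frac{1}{30108 + \left(-1\right) \left(-6\right) \left(310 - -6\right)} = \frac{1}{30108 + 6 \left(310 + 6\right)} = \frac{1}{30108 + 6 \cdot 316} = \frac{1}{30108 + 1896} = \frac{1}{32004}$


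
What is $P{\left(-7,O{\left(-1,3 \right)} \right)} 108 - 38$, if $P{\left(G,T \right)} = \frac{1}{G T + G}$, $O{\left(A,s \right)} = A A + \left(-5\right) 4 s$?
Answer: $- \frac{7660}{203} \approx -37.734$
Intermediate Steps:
$O{\left(A,s \right)} = A^{2} - 20 s$
$P{\left(G,T \right)} = \frac{1}{G + G T}$
$P{\left(-7,O{\left(-1,3 \right)} \right)} 108 - 38 = \frac{1}{\left(-7\right) \left(1 + \left(\left(-1\right)^{2} - 60\right)\right)} 108 - 38 = - \frac{1}{7 \left(1 + \left(1 - 60\right)\right)} 108 - 38 = - \frac{1}{7 \left(1 - 59\right)} 108 - 38 = - \frac{1}{7 \left(-58\right)} 108 - 38 = \left(- \frac{1}{7}\right) \left(- \frac{1}{58}\right) 108 - 38 = \frac{1}{406} \cdot 108 - 38 = \frac{54}{203} - 38 = - \frac{7660}{203}$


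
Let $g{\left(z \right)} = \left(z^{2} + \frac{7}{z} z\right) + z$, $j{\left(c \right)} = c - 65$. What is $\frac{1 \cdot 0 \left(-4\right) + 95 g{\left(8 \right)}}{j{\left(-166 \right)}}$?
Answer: $- \frac{7505}{231} \approx -32.489$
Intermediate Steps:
$j{\left(c \right)} = -65 + c$ ($j{\left(c \right)} = c - 65 = -65 + c$)
$g{\left(z \right)} = 7 + z + z^{2}$ ($g{\left(z \right)} = \left(z^{2} + 7\right) + z = \left(7 + z^{2}\right) + z = 7 + z + z^{2}$)
$\frac{1 \cdot 0 \left(-4\right) + 95 g{\left(8 \right)}}{j{\left(-166 \right)}} = \frac{1 \cdot 0 \left(-4\right) + 95 \left(7 + 8 + 8^{2}\right)}{-65 - 166} = \frac{0 \left(-4\right) + 95 \left(7 + 8 + 64\right)}{-231} = \left(0 + 95 \cdot 79\right) \left(- \frac{1}{231}\right) = \left(0 + 7505\right) \left(- \frac{1}{231}\right) = 7505 \left(- \frac{1}{231}\right) = - \frac{7505}{231}$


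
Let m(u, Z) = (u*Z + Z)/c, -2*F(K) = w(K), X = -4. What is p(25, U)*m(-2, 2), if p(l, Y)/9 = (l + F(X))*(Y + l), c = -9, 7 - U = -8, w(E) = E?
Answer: 2160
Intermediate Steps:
U = 15 (U = 7 - 1*(-8) = 7 + 8 = 15)
F(K) = -K/2
p(l, Y) = 9*(2 + l)*(Y + l) (p(l, Y) = 9*((l - 1/2*(-4))*(Y + l)) = 9*((l + 2)*(Y + l)) = 9*((2 + l)*(Y + l)) = 9*(2 + l)*(Y + l))
m(u, Z) = -Z/9 - Z*u/9 (m(u, Z) = (u*Z + Z)/(-9) = (Z*u + Z)*(-1/9) = (Z + Z*u)*(-1/9) = -Z/9 - Z*u/9)
p(25, U)*m(-2, 2) = (9*25**2 + 18*15 + 18*25 + 9*15*25)*(-1/9*2*(1 - 2)) = (9*625 + 270 + 450 + 3375)*(-1/9*2*(-1)) = (5625 + 270 + 450 + 3375)*(2/9) = 9720*(2/9) = 2160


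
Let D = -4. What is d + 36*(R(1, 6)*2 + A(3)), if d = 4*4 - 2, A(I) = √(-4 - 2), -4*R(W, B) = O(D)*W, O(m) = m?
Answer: 86 + 36*I*√6 ≈ 86.0 + 88.182*I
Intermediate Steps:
R(W, B) = W (R(W, B) = -(-1)*W = W)
A(I) = I*√6 (A(I) = √(-6) = I*√6)
d = 14 (d = 16 - 2 = 14)
d + 36*(R(1, 6)*2 + A(3)) = 14 + 36*(1*2 + I*√6) = 14 + 36*(2 + I*√6) = 14 + (72 + 36*I*√6) = 86 + 36*I*√6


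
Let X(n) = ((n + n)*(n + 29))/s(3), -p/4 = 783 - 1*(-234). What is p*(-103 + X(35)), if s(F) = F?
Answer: -5655876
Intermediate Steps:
p = -4068 (p = -4*(783 - 1*(-234)) = -4*(783 + 234) = -4*1017 = -4068)
X(n) = 2*n*(29 + n)/3 (X(n) = ((n + n)*(n + 29))/3 = ((2*n)*(29 + n))*(1/3) = (2*n*(29 + n))*(1/3) = 2*n*(29 + n)/3)
p*(-103 + X(35)) = -4068*(-103 + (2/3)*35*(29 + 35)) = -4068*(-103 + (2/3)*35*64) = -4068*(-103 + 4480/3) = -4068*4171/3 = -5655876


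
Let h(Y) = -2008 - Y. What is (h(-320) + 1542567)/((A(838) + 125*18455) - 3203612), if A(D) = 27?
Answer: -1540879/896710 ≈ -1.7184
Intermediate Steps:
(h(-320) + 1542567)/((A(838) + 125*18455) - 3203612) = ((-2008 - 1*(-320)) + 1542567)/((27 + 125*18455) - 3203612) = ((-2008 + 320) + 1542567)/((27 + 2306875) - 3203612) = (-1688 + 1542567)/(2306902 - 3203612) = 1540879/(-896710) = 1540879*(-1/896710) = -1540879/896710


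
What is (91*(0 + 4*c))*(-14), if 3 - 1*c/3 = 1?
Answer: -30576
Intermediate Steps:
c = 6 (c = 9 - 3*1 = 9 - 3 = 6)
(91*(0 + 4*c))*(-14) = (91*(0 + 4*6))*(-14) = (91*(0 + 24))*(-14) = (91*24)*(-14) = 2184*(-14) = -30576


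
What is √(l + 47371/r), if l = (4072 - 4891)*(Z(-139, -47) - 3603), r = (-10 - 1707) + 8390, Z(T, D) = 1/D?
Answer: √290261702901042721/313631 ≈ 1717.8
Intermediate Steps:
r = 6673 (r = -1717 + 8390 = 6673)
l = 138691098/47 (l = (4072 - 4891)*(1/(-47) - 3603) = -819*(-1/47 - 3603) = -819*(-169342/47) = 138691098/47 ≈ 2.9509e+6)
√(l + 47371/r) = √(138691098/47 + 47371/6673) = √(925487923391/313631) = √290261702901042721/313631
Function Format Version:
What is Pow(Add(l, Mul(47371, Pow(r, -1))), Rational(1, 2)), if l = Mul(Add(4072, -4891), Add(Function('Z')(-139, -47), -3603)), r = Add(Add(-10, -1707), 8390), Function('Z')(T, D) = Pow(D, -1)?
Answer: Mul(Rational(1, 313631), Pow(290261702901042721, Rational(1, 2))) ≈ 1717.8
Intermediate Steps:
r = 6673 (r = Add(-1717, 8390) = 6673)
l = Rational(138691098, 47) (l = Mul(Add(4072, -4891), Add(Pow(-47, -1), -3603)) = Mul(-819, Add(Rational(-1, 47), -3603)) = Mul(-819, Rational(-169342, 47)) = Rational(138691098, 47) ≈ 2.9509e+6)
Pow(Add(l, Mul(47371, Pow(r, -1))), Rational(1, 2)) = Pow(Add(Rational(138691098, 47), Mul(47371, Pow(6673, -1))), Rational(1, 2)) = Pow(Add(Rational(138691098, 47), Mul(47371, Rational(1, 6673))), Rational(1, 2)) = Pow(Add(Rational(138691098, 47), Rational(47371, 6673)), Rational(1, 2)) = Pow(Rational(925487923391, 313631), Rational(1, 2)) = Mul(Rational(1, 313631), Pow(290261702901042721, Rational(1, 2)))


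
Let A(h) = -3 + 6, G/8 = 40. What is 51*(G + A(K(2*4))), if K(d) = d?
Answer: 16473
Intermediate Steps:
G = 320 (G = 8*40 = 320)
A(h) = 3
51*(G + A(K(2*4))) = 51*(320 + 3) = 51*323 = 16473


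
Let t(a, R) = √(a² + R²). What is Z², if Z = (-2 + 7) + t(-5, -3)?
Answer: (5 + √34)² ≈ 117.31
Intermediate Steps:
t(a, R) = √(R² + a²)
Z = 5 + √34 (Z = (-2 + 7) + √((-3)² + (-5)²) = 5 + √(9 + 25) = 5 + √34 ≈ 10.831)
Z² = (5 + √34)²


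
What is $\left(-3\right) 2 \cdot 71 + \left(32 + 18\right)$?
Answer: $-376$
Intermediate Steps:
$\left(-3\right) 2 \cdot 71 + \left(32 + 18\right) = \left(-6\right) 71 + 50 = -426 + 50 = -376$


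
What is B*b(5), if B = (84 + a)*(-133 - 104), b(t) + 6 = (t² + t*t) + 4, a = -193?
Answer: 1239984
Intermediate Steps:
b(t) = -2 + 2*t² (b(t) = -6 + ((t² + t*t) + 4) = -6 + ((t² + t²) + 4) = -6 + (2*t² + 4) = -6 + (4 + 2*t²) = -2 + 2*t²)
B = 25833 (B = (84 - 193)*(-133 - 104) = -109*(-237) = 25833)
B*b(5) = 25833*(-2 + 2*5²) = 25833*(-2 + 2*25) = 25833*(-2 + 50) = 25833*48 = 1239984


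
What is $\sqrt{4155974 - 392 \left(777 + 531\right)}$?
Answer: $\sqrt{3643238} \approx 1908.7$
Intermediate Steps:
$\sqrt{4155974 - 392 \left(777 + 531\right)} = \sqrt{4155974 - 512736} = \sqrt{3643238}$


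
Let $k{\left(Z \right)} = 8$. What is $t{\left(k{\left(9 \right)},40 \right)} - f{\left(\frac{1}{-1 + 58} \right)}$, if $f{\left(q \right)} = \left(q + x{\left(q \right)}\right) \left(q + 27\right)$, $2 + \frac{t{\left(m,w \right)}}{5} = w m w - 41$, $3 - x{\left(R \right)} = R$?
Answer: $\frac{1210375}{19} \approx 63704.0$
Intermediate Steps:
$x{\left(R \right)} = 3 - R$
$t{\left(m,w \right)} = -215 + 5 m w^{2}$ ($t{\left(m,w \right)} = -10 + 5 \left(w m w - 41\right) = -10 + 5 \left(m w w - 41\right) = -10 + 5 \left(m w^{2} - 41\right) = -10 + 5 \left(-41 + m w^{2}\right) = -10 + \left(-205 + 5 m w^{2}\right) = -215 + 5 m w^{2}$)
$f{\left(q \right)} = 81 + 3 q$ ($f{\left(q \right)} = \left(q - \left(-3 + q\right)\right) \left(q + 27\right) = 3 \left(27 + q\right) = 81 + 3 q$)
$t{\left(k{\left(9 \right)},40 \right)} - f{\left(\frac{1}{-1 + 58} \right)} = \left(-215 + 5 \cdot 8 \cdot 40^{2}\right) - \left(81 + \frac{3}{-1 + 58}\right) = \left(-215 + 5 \cdot 8 \cdot 1600\right) - \left(81 + \frac{3}{57}\right) = \left(-215 + 64000\right) - \left(81 + 3 \cdot \frac{1}{57}\right) = 63785 - \left(81 + \frac{1}{19}\right) = 63785 - \frac{1540}{19} = \frac{1210375}{19}$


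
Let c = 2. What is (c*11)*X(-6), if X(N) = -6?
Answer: -132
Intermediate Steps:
(c*11)*X(-6) = (2*11)*(-6) = 22*(-6) = -132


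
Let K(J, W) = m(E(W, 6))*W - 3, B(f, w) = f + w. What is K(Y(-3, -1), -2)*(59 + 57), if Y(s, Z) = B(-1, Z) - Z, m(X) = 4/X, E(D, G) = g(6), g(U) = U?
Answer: -1508/3 ≈ -502.67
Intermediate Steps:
E(D, G) = 6
Y(s, Z) = -1 (Y(s, Z) = (-1 + Z) - Z = -1)
K(J, W) = -3 + 2*W/3 (K(J, W) = (4/6)*W - 3 = (4*(1/6))*W - 3 = 2*W/3 - 3 = -3 + 2*W/3)
K(Y(-3, -1), -2)*(59 + 57) = (-3 + (2/3)*(-2))*(59 + 57) = (-3 - 4/3)*116 = -13/3*116 = -1508/3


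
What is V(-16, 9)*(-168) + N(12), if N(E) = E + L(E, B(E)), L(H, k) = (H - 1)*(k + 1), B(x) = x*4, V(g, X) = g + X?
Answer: 1727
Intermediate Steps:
V(g, X) = X + g
B(x) = 4*x
L(H, k) = (1 + k)*(-1 + H) (L(H, k) = (-1 + H)*(1 + k) = (1 + k)*(-1 + H))
N(E) = -1 - 2*E + 4*E² (N(E) = E + (-1 + E - 4*E + E*(4*E)) = E + (-1 + E - 4*E + 4*E²) = E + (-1 - 3*E + 4*E²) = -1 - 2*E + 4*E²)
V(-16, 9)*(-168) + N(12) = (9 - 16)*(-168) + (-1 - 2*12 + 4*12²) = -7*(-168) + (-1 - 24 + 4*144) = 1176 + (-1 - 24 + 576) = 1176 + 551 = 1727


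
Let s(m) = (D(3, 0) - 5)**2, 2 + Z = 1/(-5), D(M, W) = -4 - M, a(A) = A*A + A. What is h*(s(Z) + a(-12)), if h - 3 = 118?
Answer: 33396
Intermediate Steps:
a(A) = A + A**2 (a(A) = A**2 + A = A + A**2)
h = 121 (h = 3 + 118 = 121)
Z = -11/5 (Z = -2 + 1/(-5) = -2 - 1/5 = -11/5 ≈ -2.2000)
s(m) = 144 (s(m) = ((-4 - 1*3) - 5)**2 = ((-4 - 3) - 5)**2 = (-7 - 5)**2 = (-12)**2 = 144)
h*(s(Z) + a(-12)) = 121*(144 - 12*(1 - 12)) = 121*(144 - 12*(-11)) = 121*(144 + 132) = 121*276 = 33396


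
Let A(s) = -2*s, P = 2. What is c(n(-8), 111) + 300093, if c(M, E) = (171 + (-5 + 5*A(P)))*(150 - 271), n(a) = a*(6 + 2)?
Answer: 282427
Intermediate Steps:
n(a) = 8*a (n(a) = a*8 = 8*a)
c(M, E) = -17666 (c(M, E) = (171 + (-5 + 5*(-2*2)))*(150 - 271) = (171 + (-5 + 5*(-4)))*(-121) = (171 + (-5 - 20))*(-121) = (171 - 25)*(-121) = 146*(-121) = -17666)
c(n(-8), 111) + 300093 = -17666 + 300093 = 282427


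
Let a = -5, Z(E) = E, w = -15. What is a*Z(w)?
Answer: 75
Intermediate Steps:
a*Z(w) = -5*(-15) = 75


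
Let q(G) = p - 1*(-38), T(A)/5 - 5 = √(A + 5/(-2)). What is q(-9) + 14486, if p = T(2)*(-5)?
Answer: 14399 - 25*I*√2/2 ≈ 14399.0 - 17.678*I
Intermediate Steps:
T(A) = 25 + 5*√(-5/2 + A) (T(A) = 25 + 5*√(A + 5/(-2)) = 25 + 5*√(A + 5*(-½)) = 25 + 5*√(A - 5/2) = 25 + 5*√(-5/2 + A))
p = -125 - 25*I*√2/2 (p = (25 + 5*√(-10 + 4*2)/2)*(-5) = (25 + 5*√(-10 + 8)/2)*(-5) = (25 + 5*√(-2)/2)*(-5) = (25 + 5*(I*√2)/2)*(-5) = (25 + 5*I*√2/2)*(-5) = -125 - 25*I*√2/2 ≈ -125.0 - 17.678*I)
q(G) = -87 - 25*I*√2/2 (q(G) = (-125 - 25*I*√2/2) - 1*(-38) = (-125 - 25*I*√2/2) + 38 = -87 - 25*I*√2/2)
q(-9) + 14486 = (-87 - 25*I*√2/2) + 14486 = 14399 - 25*I*√2/2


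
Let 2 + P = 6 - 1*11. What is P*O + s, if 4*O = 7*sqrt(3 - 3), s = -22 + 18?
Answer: -4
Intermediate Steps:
s = -4
P = -7 (P = -2 + (6 - 1*11) = -2 + (6 - 11) = -2 - 5 = -7)
O = 0 (O = (7*sqrt(3 - 3))/4 = (7*sqrt(0))/4 = (7*0)/4 = (1/4)*0 = 0)
P*O + s = -7*0 - 4 = 0 - 4 = -4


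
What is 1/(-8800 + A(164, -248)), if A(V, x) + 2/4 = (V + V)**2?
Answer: 2/197567 ≈ 1.0123e-5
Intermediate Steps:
A(V, x) = -1/2 + 4*V**2 (A(V, x) = -1/2 + (V + V)**2 = -1/2 + (2*V)**2 = -1/2 + 4*V**2)
1/(-8800 + A(164, -248)) = 1/(-8800 + (-1/2 + 4*164**2)) = 1/(-8800 + (-1/2 + 4*26896)) = 1/(-8800 + (-1/2 + 107584)) = 1/(-8800 + 215167/2) = 1/(197567/2) = 2/197567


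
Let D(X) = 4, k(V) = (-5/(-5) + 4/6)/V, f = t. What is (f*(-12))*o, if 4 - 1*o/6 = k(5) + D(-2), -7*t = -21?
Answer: 72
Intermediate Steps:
t = 3 (t = -⅐*(-21) = 3)
f = 3
k(V) = 5/(3*V) (k(V) = (-5*(-⅕) + 4*(⅙))/V = (1 + ⅔)/V = 5/(3*V))
o = -2 (o = 24 - 6*((5/3)/5 + 4) = 24 - 6*((5/3)*(⅕) + 4) = 24 - 6*(⅓ + 4) = 24 - 6*13/3 = 24 - 26 = -2)
(f*(-12))*o = (3*(-12))*(-2) = -36*(-2) = 72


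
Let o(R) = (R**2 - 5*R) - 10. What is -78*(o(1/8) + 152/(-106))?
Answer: 1593189/1696 ≈ 939.38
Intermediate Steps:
o(R) = -10 + R**2 - 5*R
-78*(o(1/8) + 152/(-106)) = -78*((-10 + (1/8)**2 - 5/8) + 152/(-106)) = -78*((-10 + (1/8)**2 - 5*1/8) + 152*(-1/106)) = -78*((-10 + 1/64 - 5/8) - 76/53) = -78*(-679/64 - 76/53) = -78*(-40851/3392) = 1593189/1696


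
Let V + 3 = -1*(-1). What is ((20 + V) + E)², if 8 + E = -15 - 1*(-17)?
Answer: 144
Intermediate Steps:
E = -6 (E = -8 + (-15 - 1*(-17)) = -8 + (-15 + 17) = -8 + 2 = -6)
V = -2 (V = -3 - 1*(-1) = -3 + 1 = -2)
((20 + V) + E)² = ((20 - 2) - 6)² = (18 - 6)² = 12² = 144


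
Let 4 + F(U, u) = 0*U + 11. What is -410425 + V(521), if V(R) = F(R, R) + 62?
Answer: -410356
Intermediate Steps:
F(U, u) = 7 (F(U, u) = -4 + (0*U + 11) = -4 + (0 + 11) = -4 + 11 = 7)
V(R) = 69 (V(R) = 7 + 62 = 69)
-410425 + V(521) = -410425 + 69 = -410356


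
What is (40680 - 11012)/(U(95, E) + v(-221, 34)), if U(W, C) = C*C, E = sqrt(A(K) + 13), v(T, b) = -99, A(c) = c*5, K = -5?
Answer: -29668/111 ≈ -267.28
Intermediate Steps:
A(c) = 5*c
E = 2*I*sqrt(3) (E = sqrt(5*(-5) + 13) = sqrt(-25 + 13) = sqrt(-12) = 2*I*sqrt(3) ≈ 3.4641*I)
U(W, C) = C**2
(40680 - 11012)/(U(95, E) + v(-221, 34)) = (40680 - 11012)/((2*I*sqrt(3))**2 - 99) = 29668/(-12 - 99) = 29668/(-111) = 29668*(-1/111) = -29668/111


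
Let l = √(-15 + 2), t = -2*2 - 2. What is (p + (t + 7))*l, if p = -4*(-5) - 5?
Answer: 16*I*√13 ≈ 57.689*I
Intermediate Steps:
t = -6 (t = -4 - 2 = -6)
p = 15 (p = 20 - 5 = 15)
l = I*√13 (l = √(-13) = I*√13 ≈ 3.6056*I)
(p + (t + 7))*l = (15 + (-6 + 7))*(I*√13) = (15 + 1)*(I*√13) = 16*(I*√13) = 16*I*√13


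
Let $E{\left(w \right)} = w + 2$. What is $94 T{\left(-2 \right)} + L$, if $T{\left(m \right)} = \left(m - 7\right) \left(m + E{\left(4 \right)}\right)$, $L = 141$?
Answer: $-3243$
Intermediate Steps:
$E{\left(w \right)} = 2 + w$
$T{\left(m \right)} = \left(-7 + m\right) \left(6 + m\right)$ ($T{\left(m \right)} = \left(m - 7\right) \left(m + \left(2 + 4\right)\right) = \left(-7 + m\right) \left(m + 6\right) = \left(-7 + m\right) \left(6 + m\right)$)
$94 T{\left(-2 \right)} + L = 94 \left(-42 + \left(-2\right)^{2} - -2\right) + 141 = 94 \left(-42 + 4 + 2\right) + 141 = 94 \left(-36\right) + 141 = -3384 + 141 = -3243$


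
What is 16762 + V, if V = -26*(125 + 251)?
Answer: 6986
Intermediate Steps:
V = -9776 (V = -26*376 = -9776)
16762 + V = 16762 - 9776 = 6986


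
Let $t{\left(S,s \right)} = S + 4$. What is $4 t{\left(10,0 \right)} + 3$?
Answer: $59$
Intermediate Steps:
$t{\left(S,s \right)} = 4 + S$
$4 t{\left(10,0 \right)} + 3 = 4 \left(4 + 10\right) + 3 = 4 \cdot 14 + 3 = 56 + 3 = 59$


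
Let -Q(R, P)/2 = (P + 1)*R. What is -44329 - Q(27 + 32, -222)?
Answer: -70407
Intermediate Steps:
Q(R, P) = -2*R*(1 + P) (Q(R, P) = -2*(P + 1)*R = -2*(1 + P)*R = -2*R*(1 + P))
-44329 - Q(27 + 32, -222) = -44329 - (-2)*(27 + 32)*(1 - 222) = -44329 - (-2)*59*(-221) = -44329 - 1*26078 = -44329 - 26078 = -70407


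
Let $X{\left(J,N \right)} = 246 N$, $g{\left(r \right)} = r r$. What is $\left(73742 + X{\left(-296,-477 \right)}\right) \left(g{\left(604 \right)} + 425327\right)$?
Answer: $-34450234800$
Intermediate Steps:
$g{\left(r \right)} = r^{2}$
$\left(73742 + X{\left(-296,-477 \right)}\right) \left(g{\left(604 \right)} + 425327\right) = \left(73742 + 246 \left(-477\right)\right) \left(604^{2} + 425327\right) = \left(73742 - 117342\right) \left(364816 + 425327\right) = \left(-43600\right) 790143 = -34450234800$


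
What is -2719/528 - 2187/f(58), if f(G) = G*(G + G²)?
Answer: -135202745/26198832 ≈ -5.1606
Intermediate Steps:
-2719/528 - 2187/f(58) = -2719/528 - 2187*1/(3364*(1 + 58)) = -2719*1/528 - 2187/(3364*59) = -2719/528 - 2187/198476 = -135202745/26198832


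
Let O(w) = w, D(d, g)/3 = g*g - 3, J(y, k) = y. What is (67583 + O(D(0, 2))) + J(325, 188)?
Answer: 67911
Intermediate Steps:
D(d, g) = -9 + 3*g² (D(d, g) = 3*(g*g - 3) = 3*(g² - 3) = 3*(-3 + g²) = -9 + 3*g²)
(67583 + O(D(0, 2))) + J(325, 188) = (67583 + (-9 + 3*2²)) + 325 = (67583 + (-9 + 3*4)) + 325 = (67583 + (-9 + 12)) + 325 = (67583 + 3) + 325 = 67586 + 325 = 67911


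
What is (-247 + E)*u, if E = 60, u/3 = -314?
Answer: 176154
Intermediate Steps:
u = -942 (u = 3*(-314) = -942)
(-247 + E)*u = (-247 + 60)*(-942) = -187*(-942) = 176154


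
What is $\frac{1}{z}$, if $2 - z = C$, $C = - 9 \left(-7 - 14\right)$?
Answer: $- \frac{1}{187} \approx -0.0053476$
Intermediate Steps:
$C = 189$ ($C = \left(-9\right) \left(-21\right) = 189$)
$z = -187$ ($z = 2 - 189 = -187$)
$\frac{1}{z} = \frac{1}{-187} = - \frac{1}{187}$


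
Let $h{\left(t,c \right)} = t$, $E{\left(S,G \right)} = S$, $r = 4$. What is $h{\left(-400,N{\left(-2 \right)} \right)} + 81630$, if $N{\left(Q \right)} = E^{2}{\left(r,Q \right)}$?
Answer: $81230$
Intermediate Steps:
$N{\left(Q \right)} = 16$ ($N{\left(Q \right)} = 4^{2} = 16$)
$h{\left(-400,N{\left(-2 \right)} \right)} + 81630 = -400 + 81630 = 81230$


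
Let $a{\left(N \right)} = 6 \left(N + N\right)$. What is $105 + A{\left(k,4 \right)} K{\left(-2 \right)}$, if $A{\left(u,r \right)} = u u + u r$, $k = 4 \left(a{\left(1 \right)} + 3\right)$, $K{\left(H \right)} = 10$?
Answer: $38505$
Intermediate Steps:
$a{\left(N \right)} = 12 N$ ($a{\left(N \right)} = 6 \cdot 2 N = 12 N$)
$k = 60$ ($k = 4 \left(12 \cdot 1 + 3\right) = 4 \left(12 + 3\right) = 4 \cdot 15 = 60$)
$A{\left(u,r \right)} = u^{2} + r u$
$105 + A{\left(k,4 \right)} K{\left(-2 \right)} = 105 + 60 \left(4 + 60\right) 10 = 105 + 60 \cdot 64 \cdot 10 = 105 + 3840 \cdot 10 = 105 + 38400 = 38505$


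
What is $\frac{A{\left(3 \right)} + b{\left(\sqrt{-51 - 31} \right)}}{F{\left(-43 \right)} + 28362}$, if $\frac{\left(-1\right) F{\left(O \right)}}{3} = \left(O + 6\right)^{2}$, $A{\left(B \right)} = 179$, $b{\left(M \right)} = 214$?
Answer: $\frac{131}{8085} \approx 0.016203$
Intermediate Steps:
$F{\left(O \right)} = - 3 \left(6 + O\right)^{2}$ ($F{\left(O \right)} = - 3 \left(O + 6\right)^{2} = - 3 \left(6 + O\right)^{2}$)
$\frac{A{\left(3 \right)} + b{\left(\sqrt{-51 - 31} \right)}}{F{\left(-43 \right)} + 28362} = \frac{179 + 214}{- 3 \left(6 - 43\right)^{2} + 28362} = \frac{393}{- 3 \left(-37\right)^{2} + 28362} = \frac{393}{\left(-3\right) 1369 + 28362} = \frac{393}{-4107 + 28362} = \frac{393}{24255} = 393 \cdot \frac{1}{24255} = \frac{131}{8085}$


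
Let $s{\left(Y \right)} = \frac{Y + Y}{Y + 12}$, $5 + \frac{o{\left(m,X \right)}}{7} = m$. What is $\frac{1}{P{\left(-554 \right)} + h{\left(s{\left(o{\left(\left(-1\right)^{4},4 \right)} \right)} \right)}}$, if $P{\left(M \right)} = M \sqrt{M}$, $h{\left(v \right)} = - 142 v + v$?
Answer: $- \frac{1974}{681100025} + \frac{2216 i \sqrt{554}}{681100025} \approx -2.8983 \cdot 10^{-6} + 7.658 \cdot 10^{-5} i$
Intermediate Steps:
$o{\left(m,X \right)} = -35 + 7 m$
$s{\left(Y \right)} = \frac{2 Y}{12 + Y}$
$h{\left(v \right)} = - 141 v$
$P{\left(M \right)} = M^{\frac{3}{2}}$
$\frac{1}{P{\left(-554 \right)} + h{\left(s{\left(o{\left(\left(-1\right)^{4},4 \right)} \right)} \right)}} = \frac{1}{\left(-554\right)^{\frac{3}{2}} - 141 \frac{2 \left(-35 + 7 \left(-1\right)^{4}\right)}{12 - \left(35 - 7 \left(-1\right)^{4}\right)}} = \frac{1}{- 554 i \sqrt{554} - 141 \frac{2 \left(-35 + 7 \cdot 1\right)}{12 + \left(-35 + 7 \cdot 1\right)}} = \frac{1}{- 554 i \sqrt{554} - 141 \frac{2 \left(-35 + 7\right)}{12 + \left(-35 + 7\right)}} = \frac{1}{- 554 i \sqrt{554} - 141 \cdot 2 \left(-28\right) \frac{1}{12 - 28}} = \frac{1}{- 554 i \sqrt{554} - 141 \cdot 2 \left(-28\right) \frac{1}{-16}} = \frac{1}{- 554 i \sqrt{554} - 141 \cdot 2 \left(-28\right) \left(- \frac{1}{16}\right)} = \frac{1}{- 554 i \sqrt{554} - \frac{987}{2}} = \frac{1}{- \frac{987}{2} - 554 i \sqrt{554}}$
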